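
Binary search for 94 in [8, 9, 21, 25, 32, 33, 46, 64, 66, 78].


Step 1: lo=0, hi=9, mid=4, val=32
Step 2: lo=5, hi=9, mid=7, val=64
Step 3: lo=8, hi=9, mid=8, val=66
Step 4: lo=9, hi=9, mid=9, val=78

Not found


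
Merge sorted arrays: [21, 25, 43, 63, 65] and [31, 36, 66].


Take 21 from A
Take 25 from A
Take 31 from B
Take 36 from B
Take 43 from A
Take 63 from A
Take 65 from A

Merged: [21, 25, 31, 36, 43, 63, 65, 66]


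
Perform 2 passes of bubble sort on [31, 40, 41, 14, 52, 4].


Initial: [31, 40, 41, 14, 52, 4]
Pass 1: [31, 40, 14, 41, 4, 52] (2 swaps)
Pass 2: [31, 14, 40, 4, 41, 52] (2 swaps)

After 2 passes: [31, 14, 40, 4, 41, 52]


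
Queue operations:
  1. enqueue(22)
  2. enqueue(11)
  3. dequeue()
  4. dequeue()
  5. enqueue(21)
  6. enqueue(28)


enqueue(22) -> [22]
enqueue(11) -> [22, 11]
dequeue()->22, [11]
dequeue()->11, []
enqueue(21) -> [21]
enqueue(28) -> [21, 28]

Final queue: [21, 28]


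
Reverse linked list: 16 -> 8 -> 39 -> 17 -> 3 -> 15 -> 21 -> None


Step 1: curr=16, set curr.next=prev(None) | reversed so far: 16
Step 2: curr=8, set curr.next=prev(16) | reversed so far: 8 -> 16
Step 3: curr=39, set curr.next=prev(8) | reversed so far: 39 -> 8 -> 16
Step 4: curr=17, set curr.next=prev(39) | reversed so far: 17 -> 39 -> 8 -> 16
Step 5: curr=3, set curr.next=prev(17) | reversed so far: 3 -> 17 -> 39 -> 8 -> 16
Step 6: curr=15, set curr.next=prev(3) | reversed so far: 15 -> 3 -> 17 -> 39 -> 8 -> 16
Step 7: curr=21, set curr.next=prev(15) | reversed so far: 21 -> 15 -> 3 -> 17 -> 39 -> 8 -> 16

21 -> 15 -> 3 -> 17 -> 39 -> 8 -> 16 -> None


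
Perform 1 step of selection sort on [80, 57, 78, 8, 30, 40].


Initial: [80, 57, 78, 8, 30, 40]
Step 1: min=8 at 3
  Swap: [8, 57, 78, 80, 30, 40]

After 1 step: [8, 57, 78, 80, 30, 40]


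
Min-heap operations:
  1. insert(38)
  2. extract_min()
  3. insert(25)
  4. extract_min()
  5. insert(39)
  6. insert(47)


insert(38) -> [38]
extract_min()->38, []
insert(25) -> [25]
extract_min()->25, []
insert(39) -> [39]
insert(47) -> [39, 47]

Final heap: [39, 47]


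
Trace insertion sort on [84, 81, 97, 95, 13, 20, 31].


Initial: [84, 81, 97, 95, 13, 20, 31]
Insert 81: [81, 84, 97, 95, 13, 20, 31]
Insert 97: [81, 84, 97, 95, 13, 20, 31]
Insert 95: [81, 84, 95, 97, 13, 20, 31]
Insert 13: [13, 81, 84, 95, 97, 20, 31]
Insert 20: [13, 20, 81, 84, 95, 97, 31]
Insert 31: [13, 20, 31, 81, 84, 95, 97]

Sorted: [13, 20, 31, 81, 84, 95, 97]


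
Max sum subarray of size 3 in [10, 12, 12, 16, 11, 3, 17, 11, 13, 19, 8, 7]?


[0:3]: 34
[1:4]: 40
[2:5]: 39
[3:6]: 30
[4:7]: 31
[5:8]: 31
[6:9]: 41
[7:10]: 43
[8:11]: 40
[9:12]: 34

Max: 43 at [7:10]


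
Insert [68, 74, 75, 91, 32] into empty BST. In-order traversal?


Insert 68: root
Insert 74: R from 68
Insert 75: R from 68 -> R from 74
Insert 91: R from 68 -> R from 74 -> R from 75
Insert 32: L from 68

In-order: [32, 68, 74, 75, 91]


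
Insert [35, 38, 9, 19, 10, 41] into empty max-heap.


Insert 35: [35]
Insert 38: [38, 35]
Insert 9: [38, 35, 9]
Insert 19: [38, 35, 9, 19]
Insert 10: [38, 35, 9, 19, 10]
Insert 41: [41, 35, 38, 19, 10, 9]

Final heap: [41, 35, 38, 19, 10, 9]


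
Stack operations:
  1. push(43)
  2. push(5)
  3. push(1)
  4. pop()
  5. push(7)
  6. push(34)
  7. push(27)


push(43) -> [43]
push(5) -> [43, 5]
push(1) -> [43, 5, 1]
pop()->1, [43, 5]
push(7) -> [43, 5, 7]
push(34) -> [43, 5, 7, 34]
push(27) -> [43, 5, 7, 34, 27]

Final stack: [43, 5, 7, 34, 27]


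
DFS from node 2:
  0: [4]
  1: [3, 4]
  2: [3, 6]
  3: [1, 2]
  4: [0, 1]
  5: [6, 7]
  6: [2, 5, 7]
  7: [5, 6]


Visit 2, push [6, 3]
Visit 3, push [1]
Visit 1, push [4]
Visit 4, push [0]
Visit 0, push []
Visit 6, push [7, 5]
Visit 5, push [7]
Visit 7, push []

DFS order: [2, 3, 1, 4, 0, 6, 5, 7]


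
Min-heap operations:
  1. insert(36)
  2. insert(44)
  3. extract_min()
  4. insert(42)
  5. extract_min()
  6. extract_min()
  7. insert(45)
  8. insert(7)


insert(36) -> [36]
insert(44) -> [36, 44]
extract_min()->36, [44]
insert(42) -> [42, 44]
extract_min()->42, [44]
extract_min()->44, []
insert(45) -> [45]
insert(7) -> [7, 45]

Final heap: [7, 45]


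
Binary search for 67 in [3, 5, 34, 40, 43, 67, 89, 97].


Step 1: lo=0, hi=7, mid=3, val=40
Step 2: lo=4, hi=7, mid=5, val=67

Found at index 5


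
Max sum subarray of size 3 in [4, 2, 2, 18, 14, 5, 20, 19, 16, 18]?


[0:3]: 8
[1:4]: 22
[2:5]: 34
[3:6]: 37
[4:7]: 39
[5:8]: 44
[6:9]: 55
[7:10]: 53

Max: 55 at [6:9]


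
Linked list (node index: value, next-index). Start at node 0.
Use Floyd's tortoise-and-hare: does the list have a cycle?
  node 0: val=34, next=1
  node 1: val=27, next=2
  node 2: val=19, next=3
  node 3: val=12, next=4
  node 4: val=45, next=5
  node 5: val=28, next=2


Floyd's tortoise (slow, +1) and hare (fast, +2):
  init: slow=0, fast=0
  step 1: slow=1, fast=2
  step 2: slow=2, fast=4
  step 3: slow=3, fast=2
  step 4: slow=4, fast=4
  slow == fast at node 4: cycle detected

Cycle: yes


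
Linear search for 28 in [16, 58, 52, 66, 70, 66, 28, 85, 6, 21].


i=0: 16!=28
i=1: 58!=28
i=2: 52!=28
i=3: 66!=28
i=4: 70!=28
i=5: 66!=28
i=6: 28==28 found!

Found at 6, 7 comps


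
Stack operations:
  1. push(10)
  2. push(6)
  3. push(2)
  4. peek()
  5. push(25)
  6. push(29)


push(10) -> [10]
push(6) -> [10, 6]
push(2) -> [10, 6, 2]
peek()->2
push(25) -> [10, 6, 2, 25]
push(29) -> [10, 6, 2, 25, 29]

Final stack: [10, 6, 2, 25, 29]


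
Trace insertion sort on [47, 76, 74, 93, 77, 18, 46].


Initial: [47, 76, 74, 93, 77, 18, 46]
Insert 76: [47, 76, 74, 93, 77, 18, 46]
Insert 74: [47, 74, 76, 93, 77, 18, 46]
Insert 93: [47, 74, 76, 93, 77, 18, 46]
Insert 77: [47, 74, 76, 77, 93, 18, 46]
Insert 18: [18, 47, 74, 76, 77, 93, 46]
Insert 46: [18, 46, 47, 74, 76, 77, 93]

Sorted: [18, 46, 47, 74, 76, 77, 93]


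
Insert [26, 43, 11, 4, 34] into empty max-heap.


Insert 26: [26]
Insert 43: [43, 26]
Insert 11: [43, 26, 11]
Insert 4: [43, 26, 11, 4]
Insert 34: [43, 34, 11, 4, 26]

Final heap: [43, 34, 11, 4, 26]


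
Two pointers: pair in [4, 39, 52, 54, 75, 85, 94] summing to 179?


lo=0(4)+hi=6(94)=98
lo=1(39)+hi=6(94)=133
lo=2(52)+hi=6(94)=146
lo=3(54)+hi=6(94)=148
lo=4(75)+hi=6(94)=169
lo=5(85)+hi=6(94)=179

Yes: 85+94=179


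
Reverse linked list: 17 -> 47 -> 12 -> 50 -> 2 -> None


Step 1: curr=17, set curr.next=prev(None) | reversed so far: 17
Step 2: curr=47, set curr.next=prev(17) | reversed so far: 47 -> 17
Step 3: curr=12, set curr.next=prev(47) | reversed so far: 12 -> 47 -> 17
Step 4: curr=50, set curr.next=prev(12) | reversed so far: 50 -> 12 -> 47 -> 17
Step 5: curr=2, set curr.next=prev(50) | reversed so far: 2 -> 50 -> 12 -> 47 -> 17

2 -> 50 -> 12 -> 47 -> 17 -> None


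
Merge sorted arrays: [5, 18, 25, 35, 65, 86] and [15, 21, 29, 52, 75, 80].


Take 5 from A
Take 15 from B
Take 18 from A
Take 21 from B
Take 25 from A
Take 29 from B
Take 35 from A
Take 52 from B
Take 65 from A
Take 75 from B
Take 80 from B

Merged: [5, 15, 18, 21, 25, 29, 35, 52, 65, 75, 80, 86]


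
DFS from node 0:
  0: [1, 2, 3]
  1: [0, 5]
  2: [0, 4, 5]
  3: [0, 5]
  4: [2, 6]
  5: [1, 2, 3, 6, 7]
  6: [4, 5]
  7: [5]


Visit 0, push [3, 2, 1]
Visit 1, push [5]
Visit 5, push [7, 6, 3, 2]
Visit 2, push [4]
Visit 4, push [6]
Visit 6, push []
Visit 3, push []
Visit 7, push []

DFS order: [0, 1, 5, 2, 4, 6, 3, 7]


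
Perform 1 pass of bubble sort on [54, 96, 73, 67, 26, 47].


Initial: [54, 96, 73, 67, 26, 47]
Pass 1: [54, 73, 67, 26, 47, 96] (4 swaps)

After 1 pass: [54, 73, 67, 26, 47, 96]


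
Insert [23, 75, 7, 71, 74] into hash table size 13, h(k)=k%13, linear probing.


Insert 23: h=10 -> slot 10
Insert 75: h=10, 1 probes -> slot 11
Insert 7: h=7 -> slot 7
Insert 71: h=6 -> slot 6
Insert 74: h=9 -> slot 9

Table: [None, None, None, None, None, None, 71, 7, None, 74, 23, 75, None]


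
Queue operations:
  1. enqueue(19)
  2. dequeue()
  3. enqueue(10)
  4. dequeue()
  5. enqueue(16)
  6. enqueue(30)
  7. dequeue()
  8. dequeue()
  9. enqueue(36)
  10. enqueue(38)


enqueue(19) -> [19]
dequeue()->19, []
enqueue(10) -> [10]
dequeue()->10, []
enqueue(16) -> [16]
enqueue(30) -> [16, 30]
dequeue()->16, [30]
dequeue()->30, []
enqueue(36) -> [36]
enqueue(38) -> [36, 38]

Final queue: [36, 38]


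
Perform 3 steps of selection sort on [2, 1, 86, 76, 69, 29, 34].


Initial: [2, 1, 86, 76, 69, 29, 34]
Step 1: min=1 at 1
  Swap: [1, 2, 86, 76, 69, 29, 34]
Step 2: min=2 at 1
  Swap: [1, 2, 86, 76, 69, 29, 34]
Step 3: min=29 at 5
  Swap: [1, 2, 29, 76, 69, 86, 34]

After 3 steps: [1, 2, 29, 76, 69, 86, 34]


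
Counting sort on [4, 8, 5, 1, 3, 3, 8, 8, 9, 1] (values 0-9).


Input: [4, 8, 5, 1, 3, 3, 8, 8, 9, 1]
Counts: [0, 2, 0, 2, 1, 1, 0, 0, 3, 1]

Sorted: [1, 1, 3, 3, 4, 5, 8, 8, 8, 9]


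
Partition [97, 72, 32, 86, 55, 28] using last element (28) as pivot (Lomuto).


Pivot: 28
Place pivot at 0: [28, 72, 32, 86, 55, 97]

Partitioned: [28, 72, 32, 86, 55, 97]


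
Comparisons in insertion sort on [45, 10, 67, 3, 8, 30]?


Algorithm: insertion sort
Input: [45, 10, 67, 3, 8, 30]
Sorted: [3, 8, 10, 30, 45, 67]

12


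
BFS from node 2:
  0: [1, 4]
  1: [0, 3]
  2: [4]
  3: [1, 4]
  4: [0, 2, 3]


Visit 2, enqueue [4]
Visit 4, enqueue [0, 3]
Visit 0, enqueue [1]
Visit 3, enqueue []
Visit 1, enqueue []

BFS order: [2, 4, 0, 3, 1]


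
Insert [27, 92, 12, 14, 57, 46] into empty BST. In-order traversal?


Insert 27: root
Insert 92: R from 27
Insert 12: L from 27
Insert 14: L from 27 -> R from 12
Insert 57: R from 27 -> L from 92
Insert 46: R from 27 -> L from 92 -> L from 57

In-order: [12, 14, 27, 46, 57, 92]


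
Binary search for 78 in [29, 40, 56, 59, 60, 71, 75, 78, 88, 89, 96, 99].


Step 1: lo=0, hi=11, mid=5, val=71
Step 2: lo=6, hi=11, mid=8, val=88
Step 3: lo=6, hi=7, mid=6, val=75
Step 4: lo=7, hi=7, mid=7, val=78

Found at index 7


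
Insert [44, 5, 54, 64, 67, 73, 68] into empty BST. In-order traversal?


Insert 44: root
Insert 5: L from 44
Insert 54: R from 44
Insert 64: R from 44 -> R from 54
Insert 67: R from 44 -> R from 54 -> R from 64
Insert 73: R from 44 -> R from 54 -> R from 64 -> R from 67
Insert 68: R from 44 -> R from 54 -> R from 64 -> R from 67 -> L from 73

In-order: [5, 44, 54, 64, 67, 68, 73]


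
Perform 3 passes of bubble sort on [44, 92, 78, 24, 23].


Initial: [44, 92, 78, 24, 23]
Pass 1: [44, 78, 24, 23, 92] (3 swaps)
Pass 2: [44, 24, 23, 78, 92] (2 swaps)
Pass 3: [24, 23, 44, 78, 92] (2 swaps)

After 3 passes: [24, 23, 44, 78, 92]


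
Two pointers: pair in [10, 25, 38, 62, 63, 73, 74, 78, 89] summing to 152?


lo=0(10)+hi=8(89)=99
lo=1(25)+hi=8(89)=114
lo=2(38)+hi=8(89)=127
lo=3(62)+hi=8(89)=151
lo=4(63)+hi=8(89)=152

Yes: 63+89=152


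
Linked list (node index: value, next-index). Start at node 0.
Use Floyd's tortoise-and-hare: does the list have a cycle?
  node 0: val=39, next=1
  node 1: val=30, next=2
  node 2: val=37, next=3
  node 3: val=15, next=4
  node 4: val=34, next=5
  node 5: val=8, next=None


Floyd's tortoise (slow, +1) and hare (fast, +2):
  init: slow=0, fast=0
  step 1: slow=1, fast=2
  step 2: slow=2, fast=4
  step 3: fast 4->5->None, no cycle

Cycle: no


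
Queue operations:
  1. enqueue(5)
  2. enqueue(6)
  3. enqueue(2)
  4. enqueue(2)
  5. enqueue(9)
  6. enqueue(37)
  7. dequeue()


enqueue(5) -> [5]
enqueue(6) -> [5, 6]
enqueue(2) -> [5, 6, 2]
enqueue(2) -> [5, 6, 2, 2]
enqueue(9) -> [5, 6, 2, 2, 9]
enqueue(37) -> [5, 6, 2, 2, 9, 37]
dequeue()->5, [6, 2, 2, 9, 37]

Final queue: [6, 2, 2, 9, 37]


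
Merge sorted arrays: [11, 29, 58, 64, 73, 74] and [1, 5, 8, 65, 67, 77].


Take 1 from B
Take 5 from B
Take 8 from B
Take 11 from A
Take 29 from A
Take 58 from A
Take 64 from A
Take 65 from B
Take 67 from B
Take 73 from A
Take 74 from A

Merged: [1, 5, 8, 11, 29, 58, 64, 65, 67, 73, 74, 77]


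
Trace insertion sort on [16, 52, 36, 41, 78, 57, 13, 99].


Initial: [16, 52, 36, 41, 78, 57, 13, 99]
Insert 52: [16, 52, 36, 41, 78, 57, 13, 99]
Insert 36: [16, 36, 52, 41, 78, 57, 13, 99]
Insert 41: [16, 36, 41, 52, 78, 57, 13, 99]
Insert 78: [16, 36, 41, 52, 78, 57, 13, 99]
Insert 57: [16, 36, 41, 52, 57, 78, 13, 99]
Insert 13: [13, 16, 36, 41, 52, 57, 78, 99]
Insert 99: [13, 16, 36, 41, 52, 57, 78, 99]

Sorted: [13, 16, 36, 41, 52, 57, 78, 99]


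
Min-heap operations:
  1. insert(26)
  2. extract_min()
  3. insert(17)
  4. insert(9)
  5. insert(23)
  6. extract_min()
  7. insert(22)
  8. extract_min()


insert(26) -> [26]
extract_min()->26, []
insert(17) -> [17]
insert(9) -> [9, 17]
insert(23) -> [9, 17, 23]
extract_min()->9, [17, 23]
insert(22) -> [17, 23, 22]
extract_min()->17, [22, 23]

Final heap: [22, 23]


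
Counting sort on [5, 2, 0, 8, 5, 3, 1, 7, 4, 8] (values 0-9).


Input: [5, 2, 0, 8, 5, 3, 1, 7, 4, 8]
Counts: [1, 1, 1, 1, 1, 2, 0, 1, 2, 0]

Sorted: [0, 1, 2, 3, 4, 5, 5, 7, 8, 8]


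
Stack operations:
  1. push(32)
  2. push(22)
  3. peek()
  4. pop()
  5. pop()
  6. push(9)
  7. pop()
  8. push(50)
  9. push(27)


push(32) -> [32]
push(22) -> [32, 22]
peek()->22
pop()->22, [32]
pop()->32, []
push(9) -> [9]
pop()->9, []
push(50) -> [50]
push(27) -> [50, 27]

Final stack: [50, 27]


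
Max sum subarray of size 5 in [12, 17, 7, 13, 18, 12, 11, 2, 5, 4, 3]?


[0:5]: 67
[1:6]: 67
[2:7]: 61
[3:8]: 56
[4:9]: 48
[5:10]: 34
[6:11]: 25

Max: 67 at [0:5]


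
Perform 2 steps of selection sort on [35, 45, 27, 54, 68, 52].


Initial: [35, 45, 27, 54, 68, 52]
Step 1: min=27 at 2
  Swap: [27, 45, 35, 54, 68, 52]
Step 2: min=35 at 2
  Swap: [27, 35, 45, 54, 68, 52]

After 2 steps: [27, 35, 45, 54, 68, 52]


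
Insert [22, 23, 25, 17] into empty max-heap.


Insert 22: [22]
Insert 23: [23, 22]
Insert 25: [25, 22, 23]
Insert 17: [25, 22, 23, 17]

Final heap: [25, 22, 23, 17]


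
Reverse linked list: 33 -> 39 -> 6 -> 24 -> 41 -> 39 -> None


Step 1: curr=33, set curr.next=prev(None) | reversed so far: 33
Step 2: curr=39, set curr.next=prev(33) | reversed so far: 39 -> 33
Step 3: curr=6, set curr.next=prev(39) | reversed so far: 6 -> 39 -> 33
Step 4: curr=24, set curr.next=prev(6) | reversed so far: 24 -> 6 -> 39 -> 33
Step 5: curr=41, set curr.next=prev(24) | reversed so far: 41 -> 24 -> 6 -> 39 -> 33
Step 6: curr=39, set curr.next=prev(41) | reversed so far: 39 -> 41 -> 24 -> 6 -> 39 -> 33

39 -> 41 -> 24 -> 6 -> 39 -> 33 -> None


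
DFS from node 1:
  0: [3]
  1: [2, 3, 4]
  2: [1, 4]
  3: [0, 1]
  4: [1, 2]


Visit 1, push [4, 3, 2]
Visit 2, push [4]
Visit 4, push []
Visit 3, push [0]
Visit 0, push []

DFS order: [1, 2, 4, 3, 0]


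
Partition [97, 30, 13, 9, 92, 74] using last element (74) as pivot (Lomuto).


Pivot: 74
  30 <= 74: swap -> [30, 97, 13, 9, 92, 74]
  13 <= 74: swap -> [30, 13, 97, 9, 92, 74]
  9 <= 74: swap -> [30, 13, 9, 97, 92, 74]
Place pivot at 3: [30, 13, 9, 74, 92, 97]

Partitioned: [30, 13, 9, 74, 92, 97]


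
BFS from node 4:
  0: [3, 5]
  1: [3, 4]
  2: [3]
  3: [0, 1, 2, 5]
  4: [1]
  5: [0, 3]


Visit 4, enqueue [1]
Visit 1, enqueue [3]
Visit 3, enqueue [0, 2, 5]
Visit 0, enqueue []
Visit 2, enqueue []
Visit 5, enqueue []

BFS order: [4, 1, 3, 0, 2, 5]


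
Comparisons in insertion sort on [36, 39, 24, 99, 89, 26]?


Algorithm: insertion sort
Input: [36, 39, 24, 99, 89, 26]
Sorted: [24, 26, 36, 39, 89, 99]

11


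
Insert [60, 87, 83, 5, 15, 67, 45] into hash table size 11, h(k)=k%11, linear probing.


Insert 60: h=5 -> slot 5
Insert 87: h=10 -> slot 10
Insert 83: h=6 -> slot 6
Insert 5: h=5, 2 probes -> slot 7
Insert 15: h=4 -> slot 4
Insert 67: h=1 -> slot 1
Insert 45: h=1, 1 probes -> slot 2

Table: [None, 67, 45, None, 15, 60, 83, 5, None, None, 87]


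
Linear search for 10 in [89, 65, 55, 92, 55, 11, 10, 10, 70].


i=0: 89!=10
i=1: 65!=10
i=2: 55!=10
i=3: 92!=10
i=4: 55!=10
i=5: 11!=10
i=6: 10==10 found!

Found at 6, 7 comps


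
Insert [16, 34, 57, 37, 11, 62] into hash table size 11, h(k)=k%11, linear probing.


Insert 16: h=5 -> slot 5
Insert 34: h=1 -> slot 1
Insert 57: h=2 -> slot 2
Insert 37: h=4 -> slot 4
Insert 11: h=0 -> slot 0
Insert 62: h=7 -> slot 7

Table: [11, 34, 57, None, 37, 16, None, 62, None, None, None]


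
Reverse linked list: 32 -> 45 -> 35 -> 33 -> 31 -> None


Step 1: curr=32, set curr.next=prev(None) | reversed so far: 32
Step 2: curr=45, set curr.next=prev(32) | reversed so far: 45 -> 32
Step 3: curr=35, set curr.next=prev(45) | reversed so far: 35 -> 45 -> 32
Step 4: curr=33, set curr.next=prev(35) | reversed so far: 33 -> 35 -> 45 -> 32
Step 5: curr=31, set curr.next=prev(33) | reversed so far: 31 -> 33 -> 35 -> 45 -> 32

31 -> 33 -> 35 -> 45 -> 32 -> None


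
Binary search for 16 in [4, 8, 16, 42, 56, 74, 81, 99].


Step 1: lo=0, hi=7, mid=3, val=42
Step 2: lo=0, hi=2, mid=1, val=8
Step 3: lo=2, hi=2, mid=2, val=16

Found at index 2


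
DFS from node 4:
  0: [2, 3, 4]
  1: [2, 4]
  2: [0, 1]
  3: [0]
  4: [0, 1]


Visit 4, push [1, 0]
Visit 0, push [3, 2]
Visit 2, push [1]
Visit 1, push []
Visit 3, push []

DFS order: [4, 0, 2, 1, 3]


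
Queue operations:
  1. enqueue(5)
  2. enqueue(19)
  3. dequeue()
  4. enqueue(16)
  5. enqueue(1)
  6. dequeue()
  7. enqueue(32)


enqueue(5) -> [5]
enqueue(19) -> [5, 19]
dequeue()->5, [19]
enqueue(16) -> [19, 16]
enqueue(1) -> [19, 16, 1]
dequeue()->19, [16, 1]
enqueue(32) -> [16, 1, 32]

Final queue: [16, 1, 32]


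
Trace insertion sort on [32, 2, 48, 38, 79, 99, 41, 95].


Initial: [32, 2, 48, 38, 79, 99, 41, 95]
Insert 2: [2, 32, 48, 38, 79, 99, 41, 95]
Insert 48: [2, 32, 48, 38, 79, 99, 41, 95]
Insert 38: [2, 32, 38, 48, 79, 99, 41, 95]
Insert 79: [2, 32, 38, 48, 79, 99, 41, 95]
Insert 99: [2, 32, 38, 48, 79, 99, 41, 95]
Insert 41: [2, 32, 38, 41, 48, 79, 99, 95]
Insert 95: [2, 32, 38, 41, 48, 79, 95, 99]

Sorted: [2, 32, 38, 41, 48, 79, 95, 99]


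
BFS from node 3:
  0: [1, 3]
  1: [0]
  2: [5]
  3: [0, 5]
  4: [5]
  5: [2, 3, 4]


Visit 3, enqueue [0, 5]
Visit 0, enqueue [1]
Visit 5, enqueue [2, 4]
Visit 1, enqueue []
Visit 2, enqueue []
Visit 4, enqueue []

BFS order: [3, 0, 5, 1, 2, 4]


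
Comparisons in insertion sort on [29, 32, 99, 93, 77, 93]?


Algorithm: insertion sort
Input: [29, 32, 99, 93, 77, 93]
Sorted: [29, 32, 77, 93, 93, 99]

9


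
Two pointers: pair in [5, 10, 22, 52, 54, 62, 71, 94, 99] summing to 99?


lo=0(5)+hi=8(99)=104
lo=0(5)+hi=7(94)=99

Yes: 5+94=99


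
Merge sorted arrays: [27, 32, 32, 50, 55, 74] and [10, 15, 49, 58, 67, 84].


Take 10 from B
Take 15 from B
Take 27 from A
Take 32 from A
Take 32 from A
Take 49 from B
Take 50 from A
Take 55 from A
Take 58 from B
Take 67 from B
Take 74 from A

Merged: [10, 15, 27, 32, 32, 49, 50, 55, 58, 67, 74, 84]


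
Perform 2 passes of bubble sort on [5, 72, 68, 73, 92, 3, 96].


Initial: [5, 72, 68, 73, 92, 3, 96]
Pass 1: [5, 68, 72, 73, 3, 92, 96] (2 swaps)
Pass 2: [5, 68, 72, 3, 73, 92, 96] (1 swaps)

After 2 passes: [5, 68, 72, 3, 73, 92, 96]


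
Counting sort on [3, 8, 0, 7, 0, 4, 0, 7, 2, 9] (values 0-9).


Input: [3, 8, 0, 7, 0, 4, 0, 7, 2, 9]
Counts: [3, 0, 1, 1, 1, 0, 0, 2, 1, 1]

Sorted: [0, 0, 0, 2, 3, 4, 7, 7, 8, 9]


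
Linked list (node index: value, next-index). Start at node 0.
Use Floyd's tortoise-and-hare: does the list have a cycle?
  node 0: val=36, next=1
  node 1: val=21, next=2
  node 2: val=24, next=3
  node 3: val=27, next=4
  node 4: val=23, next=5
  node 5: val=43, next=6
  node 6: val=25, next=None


Floyd's tortoise (slow, +1) and hare (fast, +2):
  init: slow=0, fast=0
  step 1: slow=1, fast=2
  step 2: slow=2, fast=4
  step 3: slow=3, fast=6
  step 4: fast -> None, no cycle

Cycle: no


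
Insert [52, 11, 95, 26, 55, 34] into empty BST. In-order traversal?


Insert 52: root
Insert 11: L from 52
Insert 95: R from 52
Insert 26: L from 52 -> R from 11
Insert 55: R from 52 -> L from 95
Insert 34: L from 52 -> R from 11 -> R from 26

In-order: [11, 26, 34, 52, 55, 95]


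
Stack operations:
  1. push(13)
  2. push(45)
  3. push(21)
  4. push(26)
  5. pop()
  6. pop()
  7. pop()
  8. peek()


push(13) -> [13]
push(45) -> [13, 45]
push(21) -> [13, 45, 21]
push(26) -> [13, 45, 21, 26]
pop()->26, [13, 45, 21]
pop()->21, [13, 45]
pop()->45, [13]
peek()->13

Final stack: [13]


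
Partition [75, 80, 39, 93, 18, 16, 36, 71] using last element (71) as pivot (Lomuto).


Pivot: 71
  39 <= 71: swap -> [39, 80, 75, 93, 18, 16, 36, 71]
  18 <= 71: swap -> [39, 18, 75, 93, 80, 16, 36, 71]
  16 <= 71: swap -> [39, 18, 16, 93, 80, 75, 36, 71]
  36 <= 71: swap -> [39, 18, 16, 36, 80, 75, 93, 71]
Place pivot at 4: [39, 18, 16, 36, 71, 75, 93, 80]

Partitioned: [39, 18, 16, 36, 71, 75, 93, 80]


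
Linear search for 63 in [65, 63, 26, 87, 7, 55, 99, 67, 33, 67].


i=0: 65!=63
i=1: 63==63 found!

Found at 1, 2 comps


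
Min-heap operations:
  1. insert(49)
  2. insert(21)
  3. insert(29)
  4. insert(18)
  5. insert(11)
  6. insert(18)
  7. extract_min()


insert(49) -> [49]
insert(21) -> [21, 49]
insert(29) -> [21, 49, 29]
insert(18) -> [18, 21, 29, 49]
insert(11) -> [11, 18, 29, 49, 21]
insert(18) -> [11, 18, 18, 49, 21, 29]
extract_min()->11, [18, 18, 29, 49, 21]

Final heap: [18, 18, 29, 49, 21]


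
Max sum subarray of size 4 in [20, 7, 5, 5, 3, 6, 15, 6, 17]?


[0:4]: 37
[1:5]: 20
[2:6]: 19
[3:7]: 29
[4:8]: 30
[5:9]: 44

Max: 44 at [5:9]


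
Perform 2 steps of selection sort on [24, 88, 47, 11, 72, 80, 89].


Initial: [24, 88, 47, 11, 72, 80, 89]
Step 1: min=11 at 3
  Swap: [11, 88, 47, 24, 72, 80, 89]
Step 2: min=24 at 3
  Swap: [11, 24, 47, 88, 72, 80, 89]

After 2 steps: [11, 24, 47, 88, 72, 80, 89]


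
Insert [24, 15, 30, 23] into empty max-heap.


Insert 24: [24]
Insert 15: [24, 15]
Insert 30: [30, 15, 24]
Insert 23: [30, 23, 24, 15]

Final heap: [30, 23, 24, 15]


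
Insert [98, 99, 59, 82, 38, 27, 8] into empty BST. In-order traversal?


Insert 98: root
Insert 99: R from 98
Insert 59: L from 98
Insert 82: L from 98 -> R from 59
Insert 38: L from 98 -> L from 59
Insert 27: L from 98 -> L from 59 -> L from 38
Insert 8: L from 98 -> L from 59 -> L from 38 -> L from 27

In-order: [8, 27, 38, 59, 82, 98, 99]


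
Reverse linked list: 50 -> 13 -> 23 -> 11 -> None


Step 1: curr=50, set curr.next=prev(None) | reversed so far: 50
Step 2: curr=13, set curr.next=prev(50) | reversed so far: 13 -> 50
Step 3: curr=23, set curr.next=prev(13) | reversed so far: 23 -> 13 -> 50
Step 4: curr=11, set curr.next=prev(23) | reversed so far: 11 -> 23 -> 13 -> 50

11 -> 23 -> 13 -> 50 -> None


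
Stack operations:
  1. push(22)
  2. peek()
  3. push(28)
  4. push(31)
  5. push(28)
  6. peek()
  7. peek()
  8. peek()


push(22) -> [22]
peek()->22
push(28) -> [22, 28]
push(31) -> [22, 28, 31]
push(28) -> [22, 28, 31, 28]
peek()->28
peek()->28
peek()->28

Final stack: [22, 28, 31, 28]


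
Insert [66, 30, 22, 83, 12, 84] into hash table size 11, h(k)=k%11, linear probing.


Insert 66: h=0 -> slot 0
Insert 30: h=8 -> slot 8
Insert 22: h=0, 1 probes -> slot 1
Insert 83: h=6 -> slot 6
Insert 12: h=1, 1 probes -> slot 2
Insert 84: h=7 -> slot 7

Table: [66, 22, 12, None, None, None, 83, 84, 30, None, None]


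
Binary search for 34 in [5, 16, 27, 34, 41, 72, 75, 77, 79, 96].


Step 1: lo=0, hi=9, mid=4, val=41
Step 2: lo=0, hi=3, mid=1, val=16
Step 3: lo=2, hi=3, mid=2, val=27
Step 4: lo=3, hi=3, mid=3, val=34

Found at index 3


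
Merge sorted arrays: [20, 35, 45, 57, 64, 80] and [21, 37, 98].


Take 20 from A
Take 21 from B
Take 35 from A
Take 37 from B
Take 45 from A
Take 57 from A
Take 64 from A
Take 80 from A

Merged: [20, 21, 35, 37, 45, 57, 64, 80, 98]


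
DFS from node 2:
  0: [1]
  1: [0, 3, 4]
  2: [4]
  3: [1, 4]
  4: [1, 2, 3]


Visit 2, push [4]
Visit 4, push [3, 1]
Visit 1, push [3, 0]
Visit 0, push []
Visit 3, push []

DFS order: [2, 4, 1, 0, 3]


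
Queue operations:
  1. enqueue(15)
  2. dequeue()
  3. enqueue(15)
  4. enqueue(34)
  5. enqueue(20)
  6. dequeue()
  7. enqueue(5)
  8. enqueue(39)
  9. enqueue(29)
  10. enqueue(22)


enqueue(15) -> [15]
dequeue()->15, []
enqueue(15) -> [15]
enqueue(34) -> [15, 34]
enqueue(20) -> [15, 34, 20]
dequeue()->15, [34, 20]
enqueue(5) -> [34, 20, 5]
enqueue(39) -> [34, 20, 5, 39]
enqueue(29) -> [34, 20, 5, 39, 29]
enqueue(22) -> [34, 20, 5, 39, 29, 22]

Final queue: [34, 20, 5, 39, 29, 22]


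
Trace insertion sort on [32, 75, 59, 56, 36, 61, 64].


Initial: [32, 75, 59, 56, 36, 61, 64]
Insert 75: [32, 75, 59, 56, 36, 61, 64]
Insert 59: [32, 59, 75, 56, 36, 61, 64]
Insert 56: [32, 56, 59, 75, 36, 61, 64]
Insert 36: [32, 36, 56, 59, 75, 61, 64]
Insert 61: [32, 36, 56, 59, 61, 75, 64]
Insert 64: [32, 36, 56, 59, 61, 64, 75]

Sorted: [32, 36, 56, 59, 61, 64, 75]


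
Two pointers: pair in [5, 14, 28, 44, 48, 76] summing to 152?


lo=0(5)+hi=5(76)=81
lo=1(14)+hi=5(76)=90
lo=2(28)+hi=5(76)=104
lo=3(44)+hi=5(76)=120
lo=4(48)+hi=5(76)=124

No pair found


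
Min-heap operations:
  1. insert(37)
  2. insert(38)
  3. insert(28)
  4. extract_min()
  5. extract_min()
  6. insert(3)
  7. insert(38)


insert(37) -> [37]
insert(38) -> [37, 38]
insert(28) -> [28, 38, 37]
extract_min()->28, [37, 38]
extract_min()->37, [38]
insert(3) -> [3, 38]
insert(38) -> [3, 38, 38]

Final heap: [3, 38, 38]


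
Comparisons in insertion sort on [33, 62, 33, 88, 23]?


Algorithm: insertion sort
Input: [33, 62, 33, 88, 23]
Sorted: [23, 33, 33, 62, 88]

8


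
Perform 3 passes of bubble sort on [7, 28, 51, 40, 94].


Initial: [7, 28, 51, 40, 94]
Pass 1: [7, 28, 40, 51, 94] (1 swaps)
Pass 2: [7, 28, 40, 51, 94] (0 swaps)
Pass 3: [7, 28, 40, 51, 94] (0 swaps)

After 3 passes: [7, 28, 40, 51, 94]


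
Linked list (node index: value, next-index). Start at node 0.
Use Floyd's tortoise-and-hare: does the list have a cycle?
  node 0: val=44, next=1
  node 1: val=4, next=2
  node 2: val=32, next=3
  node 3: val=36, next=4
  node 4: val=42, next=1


Floyd's tortoise (slow, +1) and hare (fast, +2):
  init: slow=0, fast=0
  step 1: slow=1, fast=2
  step 2: slow=2, fast=4
  step 3: slow=3, fast=2
  step 4: slow=4, fast=4
  slow == fast at node 4: cycle detected

Cycle: yes


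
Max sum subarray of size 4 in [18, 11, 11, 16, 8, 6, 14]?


[0:4]: 56
[1:5]: 46
[2:6]: 41
[3:7]: 44

Max: 56 at [0:4]


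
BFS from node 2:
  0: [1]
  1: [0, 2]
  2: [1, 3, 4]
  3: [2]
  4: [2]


Visit 2, enqueue [1, 3, 4]
Visit 1, enqueue [0]
Visit 3, enqueue []
Visit 4, enqueue []
Visit 0, enqueue []

BFS order: [2, 1, 3, 4, 0]


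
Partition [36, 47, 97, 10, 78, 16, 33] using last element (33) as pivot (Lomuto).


Pivot: 33
  10 <= 33: swap -> [10, 47, 97, 36, 78, 16, 33]
  16 <= 33: swap -> [10, 16, 97, 36, 78, 47, 33]
Place pivot at 2: [10, 16, 33, 36, 78, 47, 97]

Partitioned: [10, 16, 33, 36, 78, 47, 97]


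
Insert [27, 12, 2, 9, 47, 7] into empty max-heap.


Insert 27: [27]
Insert 12: [27, 12]
Insert 2: [27, 12, 2]
Insert 9: [27, 12, 2, 9]
Insert 47: [47, 27, 2, 9, 12]
Insert 7: [47, 27, 7, 9, 12, 2]

Final heap: [47, 27, 7, 9, 12, 2]


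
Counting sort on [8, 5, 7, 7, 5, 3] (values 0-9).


Input: [8, 5, 7, 7, 5, 3]
Counts: [0, 0, 0, 1, 0, 2, 0, 2, 1, 0]

Sorted: [3, 5, 5, 7, 7, 8]


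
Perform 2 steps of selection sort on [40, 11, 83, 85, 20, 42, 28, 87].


Initial: [40, 11, 83, 85, 20, 42, 28, 87]
Step 1: min=11 at 1
  Swap: [11, 40, 83, 85, 20, 42, 28, 87]
Step 2: min=20 at 4
  Swap: [11, 20, 83, 85, 40, 42, 28, 87]

After 2 steps: [11, 20, 83, 85, 40, 42, 28, 87]


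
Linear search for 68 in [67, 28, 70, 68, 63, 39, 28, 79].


i=0: 67!=68
i=1: 28!=68
i=2: 70!=68
i=3: 68==68 found!

Found at 3, 4 comps


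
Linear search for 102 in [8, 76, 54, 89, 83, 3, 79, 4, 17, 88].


i=0: 8!=102
i=1: 76!=102
i=2: 54!=102
i=3: 89!=102
i=4: 83!=102
i=5: 3!=102
i=6: 79!=102
i=7: 4!=102
i=8: 17!=102
i=9: 88!=102

Not found, 10 comps


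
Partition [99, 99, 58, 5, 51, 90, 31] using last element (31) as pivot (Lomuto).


Pivot: 31
  5 <= 31: swap -> [5, 99, 58, 99, 51, 90, 31]
Place pivot at 1: [5, 31, 58, 99, 51, 90, 99]

Partitioned: [5, 31, 58, 99, 51, 90, 99]


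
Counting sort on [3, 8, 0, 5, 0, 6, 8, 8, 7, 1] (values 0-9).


Input: [3, 8, 0, 5, 0, 6, 8, 8, 7, 1]
Counts: [2, 1, 0, 1, 0, 1, 1, 1, 3, 0]

Sorted: [0, 0, 1, 3, 5, 6, 7, 8, 8, 8]


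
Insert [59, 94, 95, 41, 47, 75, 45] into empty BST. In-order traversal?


Insert 59: root
Insert 94: R from 59
Insert 95: R from 59 -> R from 94
Insert 41: L from 59
Insert 47: L from 59 -> R from 41
Insert 75: R from 59 -> L from 94
Insert 45: L from 59 -> R from 41 -> L from 47

In-order: [41, 45, 47, 59, 75, 94, 95]


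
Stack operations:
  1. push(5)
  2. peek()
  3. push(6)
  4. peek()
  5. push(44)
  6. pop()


push(5) -> [5]
peek()->5
push(6) -> [5, 6]
peek()->6
push(44) -> [5, 6, 44]
pop()->44, [5, 6]

Final stack: [5, 6]


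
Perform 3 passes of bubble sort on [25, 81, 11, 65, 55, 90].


Initial: [25, 81, 11, 65, 55, 90]
Pass 1: [25, 11, 65, 55, 81, 90] (3 swaps)
Pass 2: [11, 25, 55, 65, 81, 90] (2 swaps)
Pass 3: [11, 25, 55, 65, 81, 90] (0 swaps)

After 3 passes: [11, 25, 55, 65, 81, 90]


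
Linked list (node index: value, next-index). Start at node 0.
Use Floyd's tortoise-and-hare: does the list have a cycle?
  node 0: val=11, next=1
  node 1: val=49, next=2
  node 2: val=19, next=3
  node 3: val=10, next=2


Floyd's tortoise (slow, +1) and hare (fast, +2):
  init: slow=0, fast=0
  step 1: slow=1, fast=2
  step 2: slow=2, fast=2
  slow == fast at node 2: cycle detected

Cycle: yes


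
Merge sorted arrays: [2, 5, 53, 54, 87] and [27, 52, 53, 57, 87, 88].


Take 2 from A
Take 5 from A
Take 27 from B
Take 52 from B
Take 53 from A
Take 53 from B
Take 54 from A
Take 57 from B
Take 87 from A

Merged: [2, 5, 27, 52, 53, 53, 54, 57, 87, 87, 88]


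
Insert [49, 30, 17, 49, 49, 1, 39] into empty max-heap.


Insert 49: [49]
Insert 30: [49, 30]
Insert 17: [49, 30, 17]
Insert 49: [49, 49, 17, 30]
Insert 49: [49, 49, 17, 30, 49]
Insert 1: [49, 49, 17, 30, 49, 1]
Insert 39: [49, 49, 39, 30, 49, 1, 17]

Final heap: [49, 49, 39, 30, 49, 1, 17]


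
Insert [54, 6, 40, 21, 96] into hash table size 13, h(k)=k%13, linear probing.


Insert 54: h=2 -> slot 2
Insert 6: h=6 -> slot 6
Insert 40: h=1 -> slot 1
Insert 21: h=8 -> slot 8
Insert 96: h=5 -> slot 5

Table: [None, 40, 54, None, None, 96, 6, None, 21, None, None, None, None]


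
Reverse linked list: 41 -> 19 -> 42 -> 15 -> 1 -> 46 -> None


Step 1: curr=41, set curr.next=prev(None) | reversed so far: 41
Step 2: curr=19, set curr.next=prev(41) | reversed so far: 19 -> 41
Step 3: curr=42, set curr.next=prev(19) | reversed so far: 42 -> 19 -> 41
Step 4: curr=15, set curr.next=prev(42) | reversed so far: 15 -> 42 -> 19 -> 41
Step 5: curr=1, set curr.next=prev(15) | reversed so far: 1 -> 15 -> 42 -> 19 -> 41
Step 6: curr=46, set curr.next=prev(1) | reversed so far: 46 -> 1 -> 15 -> 42 -> 19 -> 41

46 -> 1 -> 15 -> 42 -> 19 -> 41 -> None


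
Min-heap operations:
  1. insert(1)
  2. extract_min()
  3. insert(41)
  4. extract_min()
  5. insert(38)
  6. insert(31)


insert(1) -> [1]
extract_min()->1, []
insert(41) -> [41]
extract_min()->41, []
insert(38) -> [38]
insert(31) -> [31, 38]

Final heap: [31, 38]


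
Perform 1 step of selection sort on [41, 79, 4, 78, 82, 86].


Initial: [41, 79, 4, 78, 82, 86]
Step 1: min=4 at 2
  Swap: [4, 79, 41, 78, 82, 86]

After 1 step: [4, 79, 41, 78, 82, 86]


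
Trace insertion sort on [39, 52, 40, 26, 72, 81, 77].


Initial: [39, 52, 40, 26, 72, 81, 77]
Insert 52: [39, 52, 40, 26, 72, 81, 77]
Insert 40: [39, 40, 52, 26, 72, 81, 77]
Insert 26: [26, 39, 40, 52, 72, 81, 77]
Insert 72: [26, 39, 40, 52, 72, 81, 77]
Insert 81: [26, 39, 40, 52, 72, 81, 77]
Insert 77: [26, 39, 40, 52, 72, 77, 81]

Sorted: [26, 39, 40, 52, 72, 77, 81]


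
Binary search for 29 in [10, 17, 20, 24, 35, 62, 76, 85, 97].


Step 1: lo=0, hi=8, mid=4, val=35
Step 2: lo=0, hi=3, mid=1, val=17
Step 3: lo=2, hi=3, mid=2, val=20
Step 4: lo=3, hi=3, mid=3, val=24

Not found


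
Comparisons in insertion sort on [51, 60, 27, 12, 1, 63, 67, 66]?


Algorithm: insertion sort
Input: [51, 60, 27, 12, 1, 63, 67, 66]
Sorted: [1, 12, 27, 51, 60, 63, 66, 67]

14


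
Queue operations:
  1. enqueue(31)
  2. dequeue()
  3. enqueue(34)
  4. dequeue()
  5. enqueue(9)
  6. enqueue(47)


enqueue(31) -> [31]
dequeue()->31, []
enqueue(34) -> [34]
dequeue()->34, []
enqueue(9) -> [9]
enqueue(47) -> [9, 47]

Final queue: [9, 47]


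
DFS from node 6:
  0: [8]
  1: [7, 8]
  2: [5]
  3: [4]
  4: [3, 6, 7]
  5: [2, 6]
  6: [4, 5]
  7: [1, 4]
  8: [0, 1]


Visit 6, push [5, 4]
Visit 4, push [7, 3]
Visit 3, push []
Visit 7, push [1]
Visit 1, push [8]
Visit 8, push [0]
Visit 0, push []
Visit 5, push [2]
Visit 2, push []

DFS order: [6, 4, 3, 7, 1, 8, 0, 5, 2]


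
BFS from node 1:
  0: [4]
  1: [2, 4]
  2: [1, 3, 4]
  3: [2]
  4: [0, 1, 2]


Visit 1, enqueue [2, 4]
Visit 2, enqueue [3]
Visit 4, enqueue [0]
Visit 3, enqueue []
Visit 0, enqueue []

BFS order: [1, 2, 4, 3, 0]


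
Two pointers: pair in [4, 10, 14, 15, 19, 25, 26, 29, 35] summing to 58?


lo=0(4)+hi=8(35)=39
lo=1(10)+hi=8(35)=45
lo=2(14)+hi=8(35)=49
lo=3(15)+hi=8(35)=50
lo=4(19)+hi=8(35)=54
lo=5(25)+hi=8(35)=60
lo=5(25)+hi=7(29)=54
lo=6(26)+hi=7(29)=55

No pair found


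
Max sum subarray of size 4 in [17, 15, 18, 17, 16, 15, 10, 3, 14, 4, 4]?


[0:4]: 67
[1:5]: 66
[2:6]: 66
[3:7]: 58
[4:8]: 44
[5:9]: 42
[6:10]: 31
[7:11]: 25

Max: 67 at [0:4]


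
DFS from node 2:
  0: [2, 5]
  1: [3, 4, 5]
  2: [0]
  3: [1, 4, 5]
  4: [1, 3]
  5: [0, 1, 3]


Visit 2, push [0]
Visit 0, push [5]
Visit 5, push [3, 1]
Visit 1, push [4, 3]
Visit 3, push [4]
Visit 4, push []

DFS order: [2, 0, 5, 1, 3, 4]


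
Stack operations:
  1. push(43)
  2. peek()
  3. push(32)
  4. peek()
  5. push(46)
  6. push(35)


push(43) -> [43]
peek()->43
push(32) -> [43, 32]
peek()->32
push(46) -> [43, 32, 46]
push(35) -> [43, 32, 46, 35]

Final stack: [43, 32, 46, 35]


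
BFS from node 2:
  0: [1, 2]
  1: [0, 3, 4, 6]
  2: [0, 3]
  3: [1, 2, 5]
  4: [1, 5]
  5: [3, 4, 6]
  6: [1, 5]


Visit 2, enqueue [0, 3]
Visit 0, enqueue [1]
Visit 3, enqueue [5]
Visit 1, enqueue [4, 6]
Visit 5, enqueue []
Visit 4, enqueue []
Visit 6, enqueue []

BFS order: [2, 0, 3, 1, 5, 4, 6]


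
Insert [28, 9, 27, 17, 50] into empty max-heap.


Insert 28: [28]
Insert 9: [28, 9]
Insert 27: [28, 9, 27]
Insert 17: [28, 17, 27, 9]
Insert 50: [50, 28, 27, 9, 17]

Final heap: [50, 28, 27, 9, 17]


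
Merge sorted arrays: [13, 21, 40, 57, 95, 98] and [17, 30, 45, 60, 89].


Take 13 from A
Take 17 from B
Take 21 from A
Take 30 from B
Take 40 from A
Take 45 from B
Take 57 from A
Take 60 from B
Take 89 from B

Merged: [13, 17, 21, 30, 40, 45, 57, 60, 89, 95, 98]


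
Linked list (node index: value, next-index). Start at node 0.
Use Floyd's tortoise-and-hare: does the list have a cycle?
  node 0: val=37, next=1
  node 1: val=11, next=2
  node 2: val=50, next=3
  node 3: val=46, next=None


Floyd's tortoise (slow, +1) and hare (fast, +2):
  init: slow=0, fast=0
  step 1: slow=1, fast=2
  step 2: fast 2->3->None, no cycle

Cycle: no


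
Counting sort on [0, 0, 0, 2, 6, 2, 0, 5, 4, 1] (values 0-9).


Input: [0, 0, 0, 2, 6, 2, 0, 5, 4, 1]
Counts: [4, 1, 2, 0, 1, 1, 1, 0, 0, 0]

Sorted: [0, 0, 0, 0, 1, 2, 2, 4, 5, 6]


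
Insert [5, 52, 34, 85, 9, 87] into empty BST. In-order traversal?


Insert 5: root
Insert 52: R from 5
Insert 34: R from 5 -> L from 52
Insert 85: R from 5 -> R from 52
Insert 9: R from 5 -> L from 52 -> L from 34
Insert 87: R from 5 -> R from 52 -> R from 85

In-order: [5, 9, 34, 52, 85, 87]


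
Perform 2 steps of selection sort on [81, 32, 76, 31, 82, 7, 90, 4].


Initial: [81, 32, 76, 31, 82, 7, 90, 4]
Step 1: min=4 at 7
  Swap: [4, 32, 76, 31, 82, 7, 90, 81]
Step 2: min=7 at 5
  Swap: [4, 7, 76, 31, 82, 32, 90, 81]

After 2 steps: [4, 7, 76, 31, 82, 32, 90, 81]


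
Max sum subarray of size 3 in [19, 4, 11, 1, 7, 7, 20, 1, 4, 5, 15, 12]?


[0:3]: 34
[1:4]: 16
[2:5]: 19
[3:6]: 15
[4:7]: 34
[5:8]: 28
[6:9]: 25
[7:10]: 10
[8:11]: 24
[9:12]: 32

Max: 34 at [0:3]


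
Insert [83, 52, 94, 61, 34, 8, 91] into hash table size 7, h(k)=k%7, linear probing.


Insert 83: h=6 -> slot 6
Insert 52: h=3 -> slot 3
Insert 94: h=3, 1 probes -> slot 4
Insert 61: h=5 -> slot 5
Insert 34: h=6, 1 probes -> slot 0
Insert 8: h=1 -> slot 1
Insert 91: h=0, 2 probes -> slot 2

Table: [34, 8, 91, 52, 94, 61, 83]


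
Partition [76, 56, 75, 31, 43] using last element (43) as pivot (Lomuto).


Pivot: 43
  31 <= 43: swap -> [31, 56, 75, 76, 43]
Place pivot at 1: [31, 43, 75, 76, 56]

Partitioned: [31, 43, 75, 76, 56]


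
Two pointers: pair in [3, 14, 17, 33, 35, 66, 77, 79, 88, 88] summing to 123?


lo=0(3)+hi=9(88)=91
lo=1(14)+hi=9(88)=102
lo=2(17)+hi=9(88)=105
lo=3(33)+hi=9(88)=121
lo=4(35)+hi=9(88)=123

Yes: 35+88=123


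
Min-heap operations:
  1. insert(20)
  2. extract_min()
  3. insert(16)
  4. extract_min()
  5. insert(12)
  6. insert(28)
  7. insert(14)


insert(20) -> [20]
extract_min()->20, []
insert(16) -> [16]
extract_min()->16, []
insert(12) -> [12]
insert(28) -> [12, 28]
insert(14) -> [12, 28, 14]

Final heap: [12, 28, 14]


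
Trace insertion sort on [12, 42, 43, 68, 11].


Initial: [12, 42, 43, 68, 11]
Insert 42: [12, 42, 43, 68, 11]
Insert 43: [12, 42, 43, 68, 11]
Insert 68: [12, 42, 43, 68, 11]
Insert 11: [11, 12, 42, 43, 68]

Sorted: [11, 12, 42, 43, 68]


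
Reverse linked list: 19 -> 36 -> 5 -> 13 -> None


Step 1: curr=19, set curr.next=prev(None) | reversed so far: 19
Step 2: curr=36, set curr.next=prev(19) | reversed so far: 36 -> 19
Step 3: curr=5, set curr.next=prev(36) | reversed so far: 5 -> 36 -> 19
Step 4: curr=13, set curr.next=prev(5) | reversed so far: 13 -> 5 -> 36 -> 19

13 -> 5 -> 36 -> 19 -> None


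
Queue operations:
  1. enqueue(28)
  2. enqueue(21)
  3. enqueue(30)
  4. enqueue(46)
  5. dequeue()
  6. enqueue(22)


enqueue(28) -> [28]
enqueue(21) -> [28, 21]
enqueue(30) -> [28, 21, 30]
enqueue(46) -> [28, 21, 30, 46]
dequeue()->28, [21, 30, 46]
enqueue(22) -> [21, 30, 46, 22]

Final queue: [21, 30, 46, 22]


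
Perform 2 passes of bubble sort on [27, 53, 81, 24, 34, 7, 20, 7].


Initial: [27, 53, 81, 24, 34, 7, 20, 7]
Pass 1: [27, 53, 24, 34, 7, 20, 7, 81] (5 swaps)
Pass 2: [27, 24, 34, 7, 20, 7, 53, 81] (5 swaps)

After 2 passes: [27, 24, 34, 7, 20, 7, 53, 81]


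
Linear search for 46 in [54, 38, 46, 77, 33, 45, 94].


i=0: 54!=46
i=1: 38!=46
i=2: 46==46 found!

Found at 2, 3 comps


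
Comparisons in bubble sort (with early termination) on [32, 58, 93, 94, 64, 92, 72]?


Algorithm: bubble sort (with early termination)
Input: [32, 58, 93, 94, 64, 92, 72]
Sorted: [32, 58, 64, 72, 92, 93, 94]

18


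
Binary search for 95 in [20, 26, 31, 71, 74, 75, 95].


Step 1: lo=0, hi=6, mid=3, val=71
Step 2: lo=4, hi=6, mid=5, val=75
Step 3: lo=6, hi=6, mid=6, val=95

Found at index 6


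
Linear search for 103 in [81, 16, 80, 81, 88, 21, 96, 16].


i=0: 81!=103
i=1: 16!=103
i=2: 80!=103
i=3: 81!=103
i=4: 88!=103
i=5: 21!=103
i=6: 96!=103
i=7: 16!=103

Not found, 8 comps


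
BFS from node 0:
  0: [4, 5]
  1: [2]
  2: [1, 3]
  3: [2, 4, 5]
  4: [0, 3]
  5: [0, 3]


Visit 0, enqueue [4, 5]
Visit 4, enqueue [3]
Visit 5, enqueue []
Visit 3, enqueue [2]
Visit 2, enqueue [1]
Visit 1, enqueue []

BFS order: [0, 4, 5, 3, 2, 1]


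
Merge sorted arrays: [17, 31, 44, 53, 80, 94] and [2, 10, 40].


Take 2 from B
Take 10 from B
Take 17 from A
Take 31 from A
Take 40 from B

Merged: [2, 10, 17, 31, 40, 44, 53, 80, 94]


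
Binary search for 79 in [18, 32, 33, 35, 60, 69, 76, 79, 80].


Step 1: lo=0, hi=8, mid=4, val=60
Step 2: lo=5, hi=8, mid=6, val=76
Step 3: lo=7, hi=8, mid=7, val=79

Found at index 7
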